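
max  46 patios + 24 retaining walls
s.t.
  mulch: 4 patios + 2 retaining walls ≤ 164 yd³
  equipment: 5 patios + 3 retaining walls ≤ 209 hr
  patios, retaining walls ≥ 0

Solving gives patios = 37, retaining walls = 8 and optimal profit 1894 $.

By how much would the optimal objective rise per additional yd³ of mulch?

9

At the optimum: mulch uses 164 of 164 (binding); equipment uses 209 of 209 (binding).
The binding rows give the dual system: 4·y_mulch + 5·y_equipment = 46 and 2·y_mulch + 3·y_equipment = 24.
→ y_mulch = 9 and y_equipment = 2.
Shadow price of mulch = 9.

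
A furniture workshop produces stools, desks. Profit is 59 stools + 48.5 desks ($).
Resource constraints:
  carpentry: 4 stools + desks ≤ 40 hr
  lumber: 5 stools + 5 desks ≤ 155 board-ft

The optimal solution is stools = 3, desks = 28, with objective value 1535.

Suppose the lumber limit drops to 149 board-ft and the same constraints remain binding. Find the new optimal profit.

At the optimum: carpentry uses 40 of 40 (binding); lumber uses 155 of 155 (binding).
From A_Bᵀ y = c: 4·y_carpentry + 5·y_lumber = 59; 1·y_carpentry + 5·y_lumber = 48.5.
→ y_carpentry = 3.5 and y_lumber = 9.
Δz = y_lumber·Δb = 9 × (-6) = -54, so new z* = 1535 − 54 = 1481.

1481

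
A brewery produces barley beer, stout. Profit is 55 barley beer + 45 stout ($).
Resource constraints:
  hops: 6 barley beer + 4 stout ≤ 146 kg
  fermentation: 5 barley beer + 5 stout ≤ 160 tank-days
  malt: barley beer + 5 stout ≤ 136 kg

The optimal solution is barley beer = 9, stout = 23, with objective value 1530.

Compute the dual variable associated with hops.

5

Binding: hops and fermentation. Non-binding: malt (12 unused).
By complementary slackness, y = 0 for the non-binding constraint.
The binding rows give the dual system: 6·y_hops + 5·y_fermentation = 55 and 4·y_hops + 5·y_fermentation = 45.
→ y_hops = 5 and y_fermentation = 5.
Shadow price of hops = 5.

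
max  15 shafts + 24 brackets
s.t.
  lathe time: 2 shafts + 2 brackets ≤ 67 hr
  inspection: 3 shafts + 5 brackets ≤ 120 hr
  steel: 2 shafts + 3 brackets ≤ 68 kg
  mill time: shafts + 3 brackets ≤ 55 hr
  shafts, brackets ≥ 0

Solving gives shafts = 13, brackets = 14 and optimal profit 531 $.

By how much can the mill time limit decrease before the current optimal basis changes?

19.5

Binding constraints: steel, mill time. The basis is B = [[2,3],[1,3]] with det 3.
Per unit decrease in mill time, x* moves by d = (1, -0.6667).
The basis stays optimal until lathe time becomes binding; allowable decrease = 19.5 hr.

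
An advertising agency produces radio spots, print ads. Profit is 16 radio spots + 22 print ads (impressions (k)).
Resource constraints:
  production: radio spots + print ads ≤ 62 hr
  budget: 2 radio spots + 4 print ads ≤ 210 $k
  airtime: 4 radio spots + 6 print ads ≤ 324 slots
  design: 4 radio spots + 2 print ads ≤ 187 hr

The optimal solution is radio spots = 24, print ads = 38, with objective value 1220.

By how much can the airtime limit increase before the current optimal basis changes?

Binding constraints: production, airtime. The basis is B = [[1,1],[4,6]] with det 2.
Per unit increase in airtime, x* moves by d = (-0.5, 0.5).
The basis stays optimal until budget becomes binding; allowable increase = 10 slots.

10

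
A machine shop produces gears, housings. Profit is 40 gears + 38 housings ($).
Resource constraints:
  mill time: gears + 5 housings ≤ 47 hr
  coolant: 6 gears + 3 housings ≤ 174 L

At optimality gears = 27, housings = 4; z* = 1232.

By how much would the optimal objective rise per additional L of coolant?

6

At the optimum: mill time uses 47 of 47 (binding); coolant uses 174 of 174 (binding).
The binding rows give the dual system: 1·y_mill time + 6·y_coolant = 40 and 5·y_mill time + 3·y_coolant = 38.
→ y_mill time = 4 and y_coolant = 6.
Shadow price of coolant = 6.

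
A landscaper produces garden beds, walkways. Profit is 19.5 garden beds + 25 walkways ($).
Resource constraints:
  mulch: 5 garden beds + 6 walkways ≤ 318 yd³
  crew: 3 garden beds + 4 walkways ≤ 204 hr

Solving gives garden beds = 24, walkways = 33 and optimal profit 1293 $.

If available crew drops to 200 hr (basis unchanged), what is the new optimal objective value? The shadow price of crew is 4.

Δb = -4, so new z* = 1293 + (4)·(-4) = 1293 − 16 = 1277.

1277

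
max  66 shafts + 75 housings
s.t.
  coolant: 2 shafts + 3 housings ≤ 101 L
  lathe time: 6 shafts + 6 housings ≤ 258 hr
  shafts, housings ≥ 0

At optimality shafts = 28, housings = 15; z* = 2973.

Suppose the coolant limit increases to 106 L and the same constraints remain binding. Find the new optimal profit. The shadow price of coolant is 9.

Δb = 5, so new z* = 2973 + (9)·(5) = 2973 + 45 = 3018.

3018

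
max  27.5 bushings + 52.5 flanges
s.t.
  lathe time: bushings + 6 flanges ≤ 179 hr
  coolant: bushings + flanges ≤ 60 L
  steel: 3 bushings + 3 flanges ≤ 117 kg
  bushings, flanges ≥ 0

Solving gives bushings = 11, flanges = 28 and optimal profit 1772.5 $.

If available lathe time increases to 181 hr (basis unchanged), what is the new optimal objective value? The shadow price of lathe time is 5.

Δb = 2, so new z* = 1772.5 + (5)·(2) = 1772.5 + 10 = 1782.5.

1782.5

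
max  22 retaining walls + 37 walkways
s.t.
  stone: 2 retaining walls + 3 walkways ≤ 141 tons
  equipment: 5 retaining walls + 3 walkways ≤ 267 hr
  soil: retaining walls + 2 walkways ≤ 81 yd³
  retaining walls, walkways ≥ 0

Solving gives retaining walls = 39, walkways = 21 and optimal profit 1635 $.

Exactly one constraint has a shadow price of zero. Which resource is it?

stone: 141/141 (binding)
equipment: 258/267 (slack 9)
soil: 81/81 (binding)
By complementary slackness, a constraint with positive slack has shadow price 0 → equipment.

equipment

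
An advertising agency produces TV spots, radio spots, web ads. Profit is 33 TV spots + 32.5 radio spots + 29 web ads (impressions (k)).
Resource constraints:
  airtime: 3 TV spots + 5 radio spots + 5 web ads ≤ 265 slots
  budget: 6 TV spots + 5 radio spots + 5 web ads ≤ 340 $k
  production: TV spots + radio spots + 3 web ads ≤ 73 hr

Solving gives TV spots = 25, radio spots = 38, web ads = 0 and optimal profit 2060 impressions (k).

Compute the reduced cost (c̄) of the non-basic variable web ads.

-3.5

At the optimum: airtime uses 265 of 265 (binding); budget uses 340 of 340 (binding); production uses 63 of 73 (slack = 10).
By complementary slackness, y = 0 for the non-binding constraint.
Dual feasibility on the basic columns requires 3·y_airtime + 6·y_budget = 33, 5·y_airtime + 5·y_budget = 32.5.
Solving: y_airtime = 2, y_budget = 4.5.
Reduced cost of web ads: c₃ − yᵀa₃ = 29 − (2·5 + 4.5·5) = 29 − 32.5 = -3.5.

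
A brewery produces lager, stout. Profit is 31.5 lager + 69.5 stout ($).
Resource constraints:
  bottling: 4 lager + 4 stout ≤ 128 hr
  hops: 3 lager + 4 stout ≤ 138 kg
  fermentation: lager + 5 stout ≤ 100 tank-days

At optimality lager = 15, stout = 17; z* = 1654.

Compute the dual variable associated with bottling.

Binding: bottling and fermentation. Non-binding: hops (25 unused).
Since hops is not tight, its dual is 0.
The binding rows give the dual system: 4·y_bottling + 1·y_fermentation = 31.5 and 4·y_bottling + 5·y_fermentation = 69.5.
This yields shadow prices y_bottling = 5.5, y_fermentation = 9.5.
Shadow price of bottling = 5.5.

5.5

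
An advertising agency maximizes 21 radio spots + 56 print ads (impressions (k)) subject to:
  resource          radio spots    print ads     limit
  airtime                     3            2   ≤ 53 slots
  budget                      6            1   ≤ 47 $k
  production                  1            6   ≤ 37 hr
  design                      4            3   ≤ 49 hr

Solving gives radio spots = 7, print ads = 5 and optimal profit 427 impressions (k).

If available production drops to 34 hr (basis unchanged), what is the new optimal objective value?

At the optimum: airtime uses 31 of 53 (slack = 22); budget uses 47 of 47 (binding); production uses 37 of 37 (binding); design uses 43 of 49 (slack = 6).
By complementary slackness, y = 0 for the non-binding constraints.
The binding rows give the dual system: 6·y_budget + 1·y_production = 21 and 1·y_budget + 6·y_production = 56.
This yields shadow prices y_budget = 2, y_production = 9.
Δz = y_production·Δb = 9 × (-3) = -27, so new z* = 427 − 27 = 400.

400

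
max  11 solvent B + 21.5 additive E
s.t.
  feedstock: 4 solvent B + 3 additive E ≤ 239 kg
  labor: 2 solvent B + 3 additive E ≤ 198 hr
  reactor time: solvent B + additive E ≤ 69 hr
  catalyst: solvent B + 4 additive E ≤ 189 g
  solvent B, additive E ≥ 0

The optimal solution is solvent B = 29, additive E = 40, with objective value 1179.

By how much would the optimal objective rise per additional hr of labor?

Binding: reactor time and catalyst. Non-binding: feedstock (3 unused), labor (20 unused).
Slack constraints have shadow price 0 (complementary slackness).
The binding rows give the dual system: 1·y_reactor time + 1·y_catalyst = 11 and 1·y_reactor time + 4·y_catalyst = 21.5.
→ y_reactor time = 7.5 and y_catalyst = 3.5.
Shadow price of labor = 0.

0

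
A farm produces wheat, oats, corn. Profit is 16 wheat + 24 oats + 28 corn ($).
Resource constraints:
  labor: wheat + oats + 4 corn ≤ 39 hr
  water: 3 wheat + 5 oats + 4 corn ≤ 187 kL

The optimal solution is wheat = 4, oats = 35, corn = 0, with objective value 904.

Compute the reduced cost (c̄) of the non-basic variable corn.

At the optimum: labor uses 39 of 39 (binding); water uses 187 of 187 (binding).
Dual feasibility on the basic columns requires 1·y_labor + 3·y_water = 16, 1·y_labor + 5·y_water = 24.
This yields shadow prices y_labor = 4, y_water = 4.
Reduced cost of corn: c₃ − yᵀa₃ = 28 − (4·4 + 4·4) = 28 − 32 = -4.

-4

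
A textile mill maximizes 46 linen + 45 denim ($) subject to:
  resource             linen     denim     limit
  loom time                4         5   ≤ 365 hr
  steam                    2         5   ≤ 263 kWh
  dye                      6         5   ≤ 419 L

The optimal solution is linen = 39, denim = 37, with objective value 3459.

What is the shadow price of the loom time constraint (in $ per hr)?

At the optimum: loom time uses 341 of 365 (slack = 24); steam uses 263 of 263 (binding); dye uses 419 of 419 (binding).
By complementary slackness, y = 0 for the non-binding constraint.
Dual feasibility on the basic columns requires 2·y_steam + 6·y_dye = 46, 5·y_steam + 5·y_dye = 45.
Solving: y_steam = 2, y_dye = 7.
Shadow price of loom time = 0.

0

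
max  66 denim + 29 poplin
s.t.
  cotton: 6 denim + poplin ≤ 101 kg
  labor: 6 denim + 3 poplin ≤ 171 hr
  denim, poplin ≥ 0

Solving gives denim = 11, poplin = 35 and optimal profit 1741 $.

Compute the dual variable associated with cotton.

2

Check each constraint at x*: cotton 101/101 (tight); labor 171/171 (tight).
The binding rows give the dual system: 6·y_cotton + 6·y_labor = 66 and 1·y_cotton + 3·y_labor = 29.
This yields shadow prices y_cotton = 2, y_labor = 9.
Shadow price of cotton = 2.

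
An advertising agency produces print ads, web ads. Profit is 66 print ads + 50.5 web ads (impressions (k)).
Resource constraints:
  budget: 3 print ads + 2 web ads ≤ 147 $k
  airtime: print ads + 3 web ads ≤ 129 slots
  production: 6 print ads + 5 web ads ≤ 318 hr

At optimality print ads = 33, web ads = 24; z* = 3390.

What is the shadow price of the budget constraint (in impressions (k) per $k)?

9

Check each constraint at x*: budget 147/147 (tight); airtime 105/129 (slack 24); production 318/318 (tight).
By complementary slackness, y = 0 for the non-binding constraint.
Dual feasibility on the basic columns requires 3·y_budget + 6·y_production = 66, 2·y_budget + 5·y_production = 50.5.
Solving: y_budget = 9, y_production = 6.5.
Shadow price of budget = 9.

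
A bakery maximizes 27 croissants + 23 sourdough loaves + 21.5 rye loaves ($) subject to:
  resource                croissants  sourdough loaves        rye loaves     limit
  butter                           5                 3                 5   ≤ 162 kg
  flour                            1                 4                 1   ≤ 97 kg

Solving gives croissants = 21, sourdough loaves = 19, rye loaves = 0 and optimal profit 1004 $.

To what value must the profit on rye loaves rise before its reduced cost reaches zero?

27

Both butter and flour are binding at x*.
Dual feasibility on the basic columns requires 5·y_butter + 1·y_flour = 27, 3·y_butter + 4·y_flour = 23.
Solving: y_butter = 5, y_flour = 2.
rye loaves enters the basis when its profit ≥ yᵀa₃ = 5·5 + 2·1 = 27.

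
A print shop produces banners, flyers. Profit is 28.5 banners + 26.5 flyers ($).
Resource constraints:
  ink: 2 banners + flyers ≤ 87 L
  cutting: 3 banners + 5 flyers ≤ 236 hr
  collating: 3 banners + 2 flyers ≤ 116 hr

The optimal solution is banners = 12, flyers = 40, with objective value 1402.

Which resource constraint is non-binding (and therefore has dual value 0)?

ink

ink: 64/87 (slack 23)
cutting: 236/236 (binding)
collating: 116/116 (binding)
By complementary slackness, a constraint with positive slack has shadow price 0 → ink.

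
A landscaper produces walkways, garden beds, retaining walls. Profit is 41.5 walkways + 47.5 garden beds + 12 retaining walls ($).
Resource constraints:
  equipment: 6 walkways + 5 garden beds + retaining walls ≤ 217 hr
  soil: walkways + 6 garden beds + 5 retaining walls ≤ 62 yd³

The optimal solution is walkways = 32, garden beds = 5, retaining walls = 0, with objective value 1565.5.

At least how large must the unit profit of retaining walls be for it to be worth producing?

Check each constraint at x*: equipment 217/217 (tight); soil 62/62 (tight).
Dual feasibility on the basic columns requires 6·y_equipment + 1·y_soil = 41.5, 5·y_equipment + 6·y_soil = 47.5.
Solving: y_equipment = 6.5, y_soil = 2.5.
retaining walls enters the basis when its profit ≥ yᵀa₃ = 6.5·1 + 2.5·5 = 19.

19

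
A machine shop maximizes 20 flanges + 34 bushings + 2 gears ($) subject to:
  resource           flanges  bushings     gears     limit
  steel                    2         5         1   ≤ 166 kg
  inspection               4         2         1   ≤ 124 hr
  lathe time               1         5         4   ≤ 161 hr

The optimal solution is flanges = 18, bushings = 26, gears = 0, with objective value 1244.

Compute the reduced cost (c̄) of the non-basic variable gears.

-6

Binding: steel and inspection. Non-binding: lathe time (13 unused).
By complementary slackness, y = 0 for the non-binding constraint.
From A_Bᵀ y = c: 2·y_steel + 4·y_inspection = 20; 5·y_steel + 2·y_inspection = 34.
This yields shadow prices y_steel = 6, y_inspection = 2.
Reduced cost of gears: c₃ − yᵀa₃ = 2 − (6·1 + 2·1) = 2 − 8 = -6.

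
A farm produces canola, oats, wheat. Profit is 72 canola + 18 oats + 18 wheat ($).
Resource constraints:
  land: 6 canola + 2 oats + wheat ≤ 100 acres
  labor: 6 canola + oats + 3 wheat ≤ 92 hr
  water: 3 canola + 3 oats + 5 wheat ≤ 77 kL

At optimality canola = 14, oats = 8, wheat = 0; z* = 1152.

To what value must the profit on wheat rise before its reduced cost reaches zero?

At the optimum: land uses 100 of 100 (binding); labor uses 92 of 92 (binding); water uses 66 of 77 (slack = 11).
Since water is not tight, its dual is 0.
The binding rows give the dual system: 6·y_land + 6·y_labor = 72 and 2·y_land + 1·y_labor = 18.
Solving: y_land = 6, y_labor = 6.
wheat enters the basis when its profit ≥ yᵀa₃ = 6·1 + 6·3 = 24.

24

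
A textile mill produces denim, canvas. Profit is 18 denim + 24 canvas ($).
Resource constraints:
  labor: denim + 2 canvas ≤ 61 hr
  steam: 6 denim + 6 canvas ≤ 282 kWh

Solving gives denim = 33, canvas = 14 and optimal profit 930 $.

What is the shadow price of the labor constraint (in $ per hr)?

6

At the optimum: labor uses 61 of 61 (binding); steam uses 282 of 282 (binding).
The binding rows give the dual system: 1·y_labor + 6·y_steam = 18 and 2·y_labor + 6·y_steam = 24.
→ y_labor = 6 and y_steam = 2.
Shadow price of labor = 6.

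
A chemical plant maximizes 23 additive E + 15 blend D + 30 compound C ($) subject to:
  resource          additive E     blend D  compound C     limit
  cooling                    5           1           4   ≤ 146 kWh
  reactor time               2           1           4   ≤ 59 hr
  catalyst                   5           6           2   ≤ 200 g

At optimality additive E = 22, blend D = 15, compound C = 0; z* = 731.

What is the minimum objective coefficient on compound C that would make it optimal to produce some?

Binding: reactor time and catalyst. Non-binding: cooling (21 unused).
By complementary slackness, y = 0 for the non-binding constraint.
Dual feasibility on the basic columns requires 2·y_reactor time + 5·y_catalyst = 23, 1·y_reactor time + 6·y_catalyst = 15.
This yields shadow prices y_reactor time = 9, y_catalyst = 1.
compound C enters the basis when its profit ≥ yᵀa₃ = 9·4 + 1·2 = 38.

38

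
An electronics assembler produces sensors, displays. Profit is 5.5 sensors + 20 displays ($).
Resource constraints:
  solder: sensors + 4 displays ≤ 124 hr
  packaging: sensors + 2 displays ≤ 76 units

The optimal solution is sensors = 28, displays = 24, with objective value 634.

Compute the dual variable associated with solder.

Both solder and packaging are binding at x*.
The binding rows give the dual system: 1·y_solder + 1·y_packaging = 5.5 and 4·y_solder + 2·y_packaging = 20.
→ y_solder = 4.5 and y_packaging = 1.
Shadow price of solder = 4.5.

4.5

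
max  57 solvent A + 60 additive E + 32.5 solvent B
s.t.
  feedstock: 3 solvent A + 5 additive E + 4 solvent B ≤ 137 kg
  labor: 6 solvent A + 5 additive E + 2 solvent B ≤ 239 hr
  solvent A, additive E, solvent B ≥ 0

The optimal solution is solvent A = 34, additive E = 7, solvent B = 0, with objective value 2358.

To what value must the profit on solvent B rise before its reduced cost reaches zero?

At the optimum: feedstock uses 137 of 137 (binding); labor uses 239 of 239 (binding).
From A_Bᵀ y = c: 3·y_feedstock + 6·y_labor = 57; 5·y_feedstock + 5·y_labor = 60.
Solving: y_feedstock = 5, y_labor = 7.
solvent B enters the basis when its profit ≥ yᵀa₃ = 5·4 + 7·2 = 34.

34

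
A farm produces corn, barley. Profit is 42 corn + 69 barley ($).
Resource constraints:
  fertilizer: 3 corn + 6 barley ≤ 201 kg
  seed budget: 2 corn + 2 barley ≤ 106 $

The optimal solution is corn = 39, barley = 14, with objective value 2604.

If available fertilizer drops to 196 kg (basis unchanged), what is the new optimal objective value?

2559

Both fertilizer and seed budget are binding at x*.
From A_Bᵀ y = c: 3·y_fertilizer + 2·y_seed budget = 42; 6·y_fertilizer + 2·y_seed budget = 69.
Solving: y_fertilizer = 9, y_seed budget = 7.5.
Δz = y_fertilizer·Δb = 9 × (-5) = -45, so new z* = 2604 − 45 = 2559.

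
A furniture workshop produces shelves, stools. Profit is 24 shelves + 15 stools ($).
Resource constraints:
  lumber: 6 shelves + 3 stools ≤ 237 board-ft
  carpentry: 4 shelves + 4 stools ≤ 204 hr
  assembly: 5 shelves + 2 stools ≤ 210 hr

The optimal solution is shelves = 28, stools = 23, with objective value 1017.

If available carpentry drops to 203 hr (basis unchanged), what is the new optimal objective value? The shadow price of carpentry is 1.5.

Δb = -1, so new z* = 1017 + (1.5)·(-1) = 1017 − 1.5 = 1015.5.

1015.5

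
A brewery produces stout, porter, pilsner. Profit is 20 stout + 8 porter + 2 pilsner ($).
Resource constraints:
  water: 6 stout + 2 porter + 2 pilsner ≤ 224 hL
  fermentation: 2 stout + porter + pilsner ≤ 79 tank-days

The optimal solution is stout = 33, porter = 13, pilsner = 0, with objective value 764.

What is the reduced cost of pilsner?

-6

Check each constraint at x*: water 224/224 (tight); fermentation 79/79 (tight).
Dual feasibility on the basic columns requires 6·y_water + 2·y_fermentation = 20, 2·y_water + 1·y_fermentation = 8.
Solving: y_water = 2, y_fermentation = 4.
Reduced cost of pilsner: c₃ − yᵀa₃ = 2 − (2·2 + 4·1) = 2 − 8 = -6.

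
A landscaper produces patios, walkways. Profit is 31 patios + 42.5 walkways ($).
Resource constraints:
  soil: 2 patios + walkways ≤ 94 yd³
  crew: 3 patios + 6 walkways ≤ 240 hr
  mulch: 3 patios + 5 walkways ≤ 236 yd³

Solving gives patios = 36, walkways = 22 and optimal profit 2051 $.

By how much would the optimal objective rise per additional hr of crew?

At the optimum: soil uses 94 of 94 (binding); crew uses 240 of 240 (binding); mulch uses 218 of 236 (slack = 18).
Since mulch is not tight, its dual is 0.
The binding rows give the dual system: 2·y_soil + 3·y_crew = 31 and 1·y_soil + 6·y_crew = 42.5.
This yields shadow prices y_soil = 6.5, y_crew = 6.
Shadow price of crew = 6.

6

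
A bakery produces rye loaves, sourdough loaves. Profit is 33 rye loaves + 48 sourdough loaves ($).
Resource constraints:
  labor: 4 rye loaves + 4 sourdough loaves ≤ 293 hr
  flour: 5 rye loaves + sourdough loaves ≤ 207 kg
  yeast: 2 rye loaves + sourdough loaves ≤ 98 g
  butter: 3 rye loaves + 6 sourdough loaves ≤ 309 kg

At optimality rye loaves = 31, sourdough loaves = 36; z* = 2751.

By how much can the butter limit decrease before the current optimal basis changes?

Binding constraints: yeast, butter. The basis is B = [[2,1],[3,6]] with det 9.
Per unit decrease in butter, x* moves by d = (0.1111, -0.2222).
The basis stays optimal until flour becomes binding; allowable decrease = 48 kg.

48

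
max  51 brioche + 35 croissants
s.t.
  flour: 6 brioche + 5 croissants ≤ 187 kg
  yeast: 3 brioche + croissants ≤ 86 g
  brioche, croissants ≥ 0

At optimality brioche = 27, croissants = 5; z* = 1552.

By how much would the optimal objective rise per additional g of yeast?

5

Check each constraint at x*: flour 187/187 (tight); yeast 86/86 (tight).
The binding rows give the dual system: 6·y_flour + 3·y_yeast = 51 and 5·y_flour + 1·y_yeast = 35.
This yields shadow prices y_flour = 6, y_yeast = 5.
Shadow price of yeast = 5.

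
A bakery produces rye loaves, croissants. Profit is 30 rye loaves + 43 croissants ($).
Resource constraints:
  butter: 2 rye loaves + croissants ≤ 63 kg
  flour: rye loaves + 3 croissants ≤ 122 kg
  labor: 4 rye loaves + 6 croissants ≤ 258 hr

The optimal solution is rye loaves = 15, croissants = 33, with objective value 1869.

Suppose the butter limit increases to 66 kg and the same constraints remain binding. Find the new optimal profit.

Binding: butter and labor. Non-binding: flour (8 unused).
By complementary slackness, y = 0 for the non-binding constraint.
From A_Bᵀ y = c: 2·y_butter + 4·y_labor = 30; 1·y_butter + 6·y_labor = 43.
Solving: y_butter = 1, y_labor = 7.
Δz = y_butter·Δb = 1 × (3) = 3, so new z* = 1869 + 3 = 1872.

1872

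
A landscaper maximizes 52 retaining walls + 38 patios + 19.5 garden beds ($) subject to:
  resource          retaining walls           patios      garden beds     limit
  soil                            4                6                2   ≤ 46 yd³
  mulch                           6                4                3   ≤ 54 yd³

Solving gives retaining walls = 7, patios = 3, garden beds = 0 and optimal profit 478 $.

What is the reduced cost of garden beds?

Check each constraint at x*: soil 46/46 (tight); mulch 54/54 (tight).
Dual feasibility on the basic columns requires 4·y_soil + 6·y_mulch = 52, 6·y_soil + 4·y_mulch = 38.
This yields shadow prices y_soil = 1, y_mulch = 8.
Reduced cost of garden beds: c₃ − yᵀa₃ = 19.5 − (1·2 + 8·3) = 19.5 − 26 = -6.5.

-6.5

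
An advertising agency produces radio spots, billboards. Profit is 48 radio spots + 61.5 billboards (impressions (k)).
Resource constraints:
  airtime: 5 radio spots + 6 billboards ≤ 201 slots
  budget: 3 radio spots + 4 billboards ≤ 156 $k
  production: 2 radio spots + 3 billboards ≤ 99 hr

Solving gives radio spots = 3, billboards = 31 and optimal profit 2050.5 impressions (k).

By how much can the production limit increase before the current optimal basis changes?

1.5

Binding constraints: airtime, production. The basis is B = [[5,6],[2,3]] with det 3.
Per unit increase in production, x* moves by d = (-2, 1.6667).
The basis stays optimal until radio spots reaches 0; allowable increase = 1.5 hr.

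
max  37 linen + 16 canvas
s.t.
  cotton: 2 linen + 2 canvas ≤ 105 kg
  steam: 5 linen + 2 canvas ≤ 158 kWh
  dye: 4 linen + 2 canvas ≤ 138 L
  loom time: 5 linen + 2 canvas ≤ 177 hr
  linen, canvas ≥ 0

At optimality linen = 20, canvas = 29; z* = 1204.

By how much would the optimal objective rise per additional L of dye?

At the optimum: cotton uses 98 of 105 (slack = 7); steam uses 158 of 158 (binding); dye uses 138 of 138 (binding); loom time uses 158 of 177 (slack = 19).
Slack constraints have shadow price 0 (complementary slackness).
The binding rows give the dual system: 5·y_steam + 4·y_dye = 37 and 2·y_steam + 2·y_dye = 16.
Solving: y_steam = 5, y_dye = 3.
Shadow price of dye = 3.

3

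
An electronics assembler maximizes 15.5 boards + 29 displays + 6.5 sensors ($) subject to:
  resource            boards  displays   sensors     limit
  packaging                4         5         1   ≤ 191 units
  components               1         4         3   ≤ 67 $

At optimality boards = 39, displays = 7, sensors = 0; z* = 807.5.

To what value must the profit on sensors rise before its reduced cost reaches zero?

Check each constraint at x*: packaging 191/191 (tight); components 67/67 (tight).
From A_Bᵀ y = c: 4·y_packaging + 1·y_components = 15.5; 5·y_packaging + 4·y_components = 29.
Solving: y_packaging = 3, y_components = 3.5.
sensors enters the basis when its profit ≥ yᵀa₃ = 3·1 + 3.5·3 = 13.5.

13.5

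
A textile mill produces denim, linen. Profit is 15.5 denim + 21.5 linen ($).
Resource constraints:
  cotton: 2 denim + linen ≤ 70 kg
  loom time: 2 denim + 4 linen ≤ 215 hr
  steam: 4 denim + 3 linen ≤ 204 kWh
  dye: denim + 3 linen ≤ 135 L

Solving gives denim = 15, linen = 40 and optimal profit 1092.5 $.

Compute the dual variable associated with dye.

5.5

Binding: cotton and dye. Non-binding: loom time (25 unused), steam (24 unused).
Since loom time, steam are not tight, their duals are 0.
Dual feasibility on the basic columns requires 2·y_cotton + 1·y_dye = 15.5, 1·y_cotton + 3·y_dye = 21.5.
Solving: y_cotton = 5, y_dye = 5.5.
Shadow price of dye = 5.5.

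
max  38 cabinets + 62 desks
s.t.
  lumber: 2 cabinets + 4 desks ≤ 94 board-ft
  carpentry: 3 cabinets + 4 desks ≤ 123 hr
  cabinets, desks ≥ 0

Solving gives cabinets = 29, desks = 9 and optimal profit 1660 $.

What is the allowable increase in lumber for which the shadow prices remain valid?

29

Binding constraints: lumber, carpentry. The basis is B = [[2,4],[3,4]] with det -4.
Per unit increase in lumber, x* moves by d = (-1, 0.75).
The basis stays optimal until cabinets reaches 0; allowable increase = 29 board-ft.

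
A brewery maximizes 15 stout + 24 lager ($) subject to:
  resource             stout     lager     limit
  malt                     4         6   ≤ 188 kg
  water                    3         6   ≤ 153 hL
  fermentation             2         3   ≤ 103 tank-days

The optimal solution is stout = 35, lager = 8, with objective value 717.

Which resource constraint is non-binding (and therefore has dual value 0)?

malt: 188/188 (binding)
water: 153/153 (binding)
fermentation: 94/103 (slack 9)
By complementary slackness, a constraint with positive slack has shadow price 0 → fermentation.

fermentation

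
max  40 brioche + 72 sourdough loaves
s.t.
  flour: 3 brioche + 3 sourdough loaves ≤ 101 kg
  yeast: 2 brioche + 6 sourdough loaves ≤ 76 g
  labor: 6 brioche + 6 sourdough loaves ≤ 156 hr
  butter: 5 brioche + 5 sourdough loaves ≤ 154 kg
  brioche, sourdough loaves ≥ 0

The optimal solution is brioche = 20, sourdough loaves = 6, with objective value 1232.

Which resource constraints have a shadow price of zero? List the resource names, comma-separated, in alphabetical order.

butter, flour

flour: 78/101 (slack 23)
yeast: 76/76 (binding)
labor: 156/156 (binding)
butter: 130/154 (slack 24)
By complementary slackness, a constraint with positive slack has shadow price 0 → butter, flour.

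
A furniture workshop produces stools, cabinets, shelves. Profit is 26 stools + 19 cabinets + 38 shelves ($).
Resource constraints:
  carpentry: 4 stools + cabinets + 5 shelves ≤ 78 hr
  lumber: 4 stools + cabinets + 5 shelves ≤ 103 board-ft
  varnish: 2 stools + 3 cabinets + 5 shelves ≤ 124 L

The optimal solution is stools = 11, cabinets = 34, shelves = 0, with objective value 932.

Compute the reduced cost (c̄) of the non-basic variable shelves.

Binding: carpentry and varnish. Non-binding: lumber (25 unused).
By complementary slackness, y = 0 for the non-binding constraint.
The binding rows give the dual system: 4·y_carpentry + 2·y_varnish = 26 and 1·y_carpentry + 3·y_varnish = 19.
This yields shadow prices y_carpentry = 4, y_varnish = 5.
Reduced cost of shelves: c₃ − yᵀa₃ = 38 − (4·5 + 5·5) = 38 − 45 = -7.

-7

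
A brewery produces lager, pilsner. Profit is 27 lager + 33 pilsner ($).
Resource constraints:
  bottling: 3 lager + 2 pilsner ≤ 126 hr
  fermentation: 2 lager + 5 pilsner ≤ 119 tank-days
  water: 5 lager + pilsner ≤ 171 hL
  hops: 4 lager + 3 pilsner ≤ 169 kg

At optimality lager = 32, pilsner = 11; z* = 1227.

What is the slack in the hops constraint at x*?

hops used = 4·32 + 3·11 = 161; slack = 169 − 161 = 8.

8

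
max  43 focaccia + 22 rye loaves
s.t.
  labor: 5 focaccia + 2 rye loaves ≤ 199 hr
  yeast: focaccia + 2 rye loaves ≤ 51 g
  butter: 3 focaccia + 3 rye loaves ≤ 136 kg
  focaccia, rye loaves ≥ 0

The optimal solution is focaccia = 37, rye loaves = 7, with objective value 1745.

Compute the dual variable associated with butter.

Check each constraint at x*: labor 199/199 (tight); yeast 51/51 (tight); butter 132/136 (slack 4).
By complementary slackness, y = 0 for the non-binding constraint.
Dual feasibility on the basic columns requires 5·y_labor + 1·y_yeast = 43, 2·y_labor + 2·y_yeast = 22.
This yields shadow prices y_labor = 8, y_yeast = 3.
Shadow price of butter = 0.

0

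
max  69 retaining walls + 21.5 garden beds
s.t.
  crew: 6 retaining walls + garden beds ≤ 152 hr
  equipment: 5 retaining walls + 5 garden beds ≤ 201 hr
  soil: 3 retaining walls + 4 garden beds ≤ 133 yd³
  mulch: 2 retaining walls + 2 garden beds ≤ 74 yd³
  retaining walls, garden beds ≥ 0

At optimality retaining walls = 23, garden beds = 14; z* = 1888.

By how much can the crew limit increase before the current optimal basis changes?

Binding constraints: crew, mulch. The basis is B = [[6,1],[2,2]] with det 10.
Per unit increase in crew, x* moves by d = (0.2, -0.2).
The basis stays optimal until garden beds reaches 0; allowable increase = 70 hr.

70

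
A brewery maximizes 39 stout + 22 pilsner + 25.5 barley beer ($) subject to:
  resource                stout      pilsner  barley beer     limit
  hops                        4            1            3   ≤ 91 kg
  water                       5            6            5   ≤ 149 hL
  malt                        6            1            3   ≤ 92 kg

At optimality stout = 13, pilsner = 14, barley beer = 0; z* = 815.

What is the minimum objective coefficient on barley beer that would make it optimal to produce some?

At the optimum: hops uses 66 of 91 (slack = 25); water uses 149 of 149 (binding); malt uses 92 of 92 (binding).
Since hops is not tight, its dual is 0.
Dual feasibility on the basic columns requires 5·y_water + 6·y_malt = 39, 6·y_water + 1·y_malt = 22.
This yields shadow prices y_water = 3, y_malt = 4.
barley beer enters the basis when its profit ≥ yᵀa₃ = 3·5 + 4·3 = 27.

27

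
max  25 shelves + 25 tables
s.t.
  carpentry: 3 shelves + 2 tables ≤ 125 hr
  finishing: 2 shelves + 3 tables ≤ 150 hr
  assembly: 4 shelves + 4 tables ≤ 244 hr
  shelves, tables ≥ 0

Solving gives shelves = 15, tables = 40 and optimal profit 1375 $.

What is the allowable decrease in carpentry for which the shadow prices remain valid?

Binding constraints: carpentry, finishing. The basis is B = [[3,2],[2,3]] with det 5.
Per unit decrease in carpentry, x* moves by d = (-0.6, 0.4).
The basis stays optimal until shelves reaches 0; allowable decrease = 25 hr.

25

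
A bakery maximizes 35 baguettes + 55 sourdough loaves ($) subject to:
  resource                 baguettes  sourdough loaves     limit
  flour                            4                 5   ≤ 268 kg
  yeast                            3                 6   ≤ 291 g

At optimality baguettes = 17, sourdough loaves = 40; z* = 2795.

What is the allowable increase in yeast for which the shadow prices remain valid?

Binding constraints: flour, yeast. The basis is B = [[4,5],[3,6]] with det 9.
Per unit increase in yeast, x* moves by d = (-0.5556, 0.4444).
The basis stays optimal until baguettes reaches 0; allowable increase = 30.6 g.

30.6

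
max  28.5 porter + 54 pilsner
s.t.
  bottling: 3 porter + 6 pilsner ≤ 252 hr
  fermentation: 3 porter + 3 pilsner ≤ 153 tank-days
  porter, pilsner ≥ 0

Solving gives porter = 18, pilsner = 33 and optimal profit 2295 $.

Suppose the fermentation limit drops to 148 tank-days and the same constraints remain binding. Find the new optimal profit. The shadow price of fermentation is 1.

2290

Δb = -5, so new z* = 2295 + (1)·(-5) = 2295 − 5 = 2290.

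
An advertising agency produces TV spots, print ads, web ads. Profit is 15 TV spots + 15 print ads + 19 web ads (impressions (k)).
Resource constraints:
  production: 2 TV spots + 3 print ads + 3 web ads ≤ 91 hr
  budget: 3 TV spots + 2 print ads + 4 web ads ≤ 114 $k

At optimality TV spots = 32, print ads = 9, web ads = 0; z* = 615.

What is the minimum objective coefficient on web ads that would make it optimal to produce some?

21

At the optimum: production uses 91 of 91 (binding); budget uses 114 of 114 (binding).
The binding rows give the dual system: 2·y_production + 3·y_budget = 15 and 3·y_production + 2·y_budget = 15.
→ y_production = 3 and y_budget = 3.
web ads enters the basis when its profit ≥ yᵀa₃ = 3·3 + 3·4 = 21.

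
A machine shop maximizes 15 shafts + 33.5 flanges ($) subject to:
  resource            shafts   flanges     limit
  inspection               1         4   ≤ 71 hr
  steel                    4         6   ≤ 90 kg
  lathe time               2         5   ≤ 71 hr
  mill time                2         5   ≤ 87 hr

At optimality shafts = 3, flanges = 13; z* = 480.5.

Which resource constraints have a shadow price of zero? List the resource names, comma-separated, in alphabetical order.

inspection, mill time

inspection: 55/71 (slack 16)
steel: 90/90 (binding)
lathe time: 71/71 (binding)
mill time: 71/87 (slack 16)
By complementary slackness, a constraint with positive slack has shadow price 0 → inspection, mill time.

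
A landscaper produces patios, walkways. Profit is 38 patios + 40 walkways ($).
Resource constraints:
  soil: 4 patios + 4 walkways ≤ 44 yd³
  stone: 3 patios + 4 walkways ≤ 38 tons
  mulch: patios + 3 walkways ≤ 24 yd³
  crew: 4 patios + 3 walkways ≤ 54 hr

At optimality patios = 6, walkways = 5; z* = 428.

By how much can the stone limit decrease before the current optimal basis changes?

5

Binding constraints: soil, stone. The basis is B = [[4,4],[3,4]] with det 4.
Per unit decrease in stone, x* moves by d = (1, -1).
The basis stays optimal until walkways reaches 0; allowable decrease = 5 tons.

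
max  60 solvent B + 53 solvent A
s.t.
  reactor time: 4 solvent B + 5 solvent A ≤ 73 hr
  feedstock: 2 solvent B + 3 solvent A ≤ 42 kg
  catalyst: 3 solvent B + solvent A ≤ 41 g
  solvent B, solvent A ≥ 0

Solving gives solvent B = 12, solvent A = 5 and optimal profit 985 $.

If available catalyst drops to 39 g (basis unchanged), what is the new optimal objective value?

969

Binding: reactor time and catalyst. Non-binding: feedstock (3 unused).
Since feedstock is not tight, its dual is 0.
From A_Bᵀ y = c: 4·y_reactor time + 3·y_catalyst = 60; 5·y_reactor time + 1·y_catalyst = 53.
Solving: y_reactor time = 9, y_catalyst = 8.
Δz = y_catalyst·Δb = 8 × (-2) = -16, so new z* = 985 − 16 = 969.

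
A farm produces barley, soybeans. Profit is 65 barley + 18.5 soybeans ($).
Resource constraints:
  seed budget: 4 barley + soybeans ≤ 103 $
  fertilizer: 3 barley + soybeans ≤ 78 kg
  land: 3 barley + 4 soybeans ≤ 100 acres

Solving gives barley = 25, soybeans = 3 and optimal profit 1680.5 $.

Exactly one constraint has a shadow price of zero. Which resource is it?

seed budget: 103/103 (binding)
fertilizer: 78/78 (binding)
land: 87/100 (slack 13)
By complementary slackness, a constraint with positive slack has shadow price 0 → land.

land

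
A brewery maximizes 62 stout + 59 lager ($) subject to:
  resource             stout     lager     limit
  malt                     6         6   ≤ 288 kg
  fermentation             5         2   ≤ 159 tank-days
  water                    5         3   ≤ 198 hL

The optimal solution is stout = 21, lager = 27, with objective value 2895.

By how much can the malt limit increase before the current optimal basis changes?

Binding constraints: malt, fermentation. The basis is B = [[6,6],[5,2]] with det -18.
Per unit increase in malt, x* moves by d = (-0.1111, 0.2778).
The basis stays optimal until water becomes binding; allowable increase = 43.2 kg.

43.2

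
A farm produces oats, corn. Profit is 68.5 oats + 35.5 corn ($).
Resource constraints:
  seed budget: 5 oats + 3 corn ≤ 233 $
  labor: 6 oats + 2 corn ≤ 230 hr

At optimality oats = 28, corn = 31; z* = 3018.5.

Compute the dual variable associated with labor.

3.5

Both seed budget and labor are binding at x*.
The binding rows give the dual system: 5·y_seed budget + 6·y_labor = 68.5 and 3·y_seed budget + 2·y_labor = 35.5.
This yields shadow prices y_seed budget = 9.5, y_labor = 3.5.
Shadow price of labor = 3.5.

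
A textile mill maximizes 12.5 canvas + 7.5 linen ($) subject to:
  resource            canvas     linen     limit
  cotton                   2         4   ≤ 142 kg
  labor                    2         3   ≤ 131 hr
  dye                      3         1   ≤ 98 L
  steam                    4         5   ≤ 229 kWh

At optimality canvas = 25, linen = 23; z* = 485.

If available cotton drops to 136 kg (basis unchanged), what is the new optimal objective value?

479

Check each constraint at x*: cotton 142/142 (tight); labor 119/131 (slack 12); dye 98/98 (tight); steam 215/229 (slack 14).
By complementary slackness, y = 0 for the non-binding constraints.
Dual feasibility on the basic columns requires 2·y_cotton + 3·y_dye = 12.5, 4·y_cotton + 1·y_dye = 7.5.
Solving: y_cotton = 1, y_dye = 3.5.
Δz = y_cotton·Δb = 1 × (-6) = -6, so new z* = 485 − 6 = 479.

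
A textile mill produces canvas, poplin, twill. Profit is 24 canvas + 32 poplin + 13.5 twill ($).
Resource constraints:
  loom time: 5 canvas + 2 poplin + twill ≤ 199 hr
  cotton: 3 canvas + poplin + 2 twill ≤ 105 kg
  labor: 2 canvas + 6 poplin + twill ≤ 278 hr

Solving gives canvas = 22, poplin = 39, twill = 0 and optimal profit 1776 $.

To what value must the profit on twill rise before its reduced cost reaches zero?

14.5

Binding: cotton and labor. Non-binding: loom time (11 unused).
Since loom time is not tight, its dual is 0.
From A_Bᵀ y = c: 3·y_cotton + 2·y_labor = 24; 1·y_cotton + 6·y_labor = 32.
Solving: y_cotton = 5, y_labor = 4.5.
twill enters the basis when its profit ≥ yᵀa₃ = 5·2 + 4.5·1 = 14.5.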